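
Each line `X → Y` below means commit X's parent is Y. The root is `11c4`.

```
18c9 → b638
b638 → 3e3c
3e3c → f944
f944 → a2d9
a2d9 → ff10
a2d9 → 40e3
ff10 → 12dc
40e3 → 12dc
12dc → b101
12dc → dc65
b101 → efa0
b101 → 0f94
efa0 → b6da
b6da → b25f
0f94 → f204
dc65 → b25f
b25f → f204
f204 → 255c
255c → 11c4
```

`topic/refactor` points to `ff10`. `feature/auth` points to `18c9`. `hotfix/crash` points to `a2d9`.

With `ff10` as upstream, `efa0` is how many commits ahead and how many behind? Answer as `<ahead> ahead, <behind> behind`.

0 ahead, 5 behind

Reachable from efa0: {11c4, 255c, b25f, b6da, efa0, f204}.
Reachable from ff10: {0f94, 11c4, 12dc, 255c, b101, b25f, b6da, dc65, efa0, f204, ff10}.
Only in efa0's history (ahead): {} — 0.
Only in ff10's history (behind): {0f94, 12dc, b101, dc65, ff10} — 5.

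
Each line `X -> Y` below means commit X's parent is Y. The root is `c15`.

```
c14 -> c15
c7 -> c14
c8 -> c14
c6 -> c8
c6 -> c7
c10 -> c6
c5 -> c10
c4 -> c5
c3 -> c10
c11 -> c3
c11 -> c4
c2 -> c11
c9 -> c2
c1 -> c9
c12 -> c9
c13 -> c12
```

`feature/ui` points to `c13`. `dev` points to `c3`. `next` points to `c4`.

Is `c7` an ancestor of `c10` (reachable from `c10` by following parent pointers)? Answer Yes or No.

Yes

Ancestors of c10 (commits reachable by following parents): {c10, c14, c15, c6, c7, c8}.
c7 is in that set, so it is an ancestor of c10.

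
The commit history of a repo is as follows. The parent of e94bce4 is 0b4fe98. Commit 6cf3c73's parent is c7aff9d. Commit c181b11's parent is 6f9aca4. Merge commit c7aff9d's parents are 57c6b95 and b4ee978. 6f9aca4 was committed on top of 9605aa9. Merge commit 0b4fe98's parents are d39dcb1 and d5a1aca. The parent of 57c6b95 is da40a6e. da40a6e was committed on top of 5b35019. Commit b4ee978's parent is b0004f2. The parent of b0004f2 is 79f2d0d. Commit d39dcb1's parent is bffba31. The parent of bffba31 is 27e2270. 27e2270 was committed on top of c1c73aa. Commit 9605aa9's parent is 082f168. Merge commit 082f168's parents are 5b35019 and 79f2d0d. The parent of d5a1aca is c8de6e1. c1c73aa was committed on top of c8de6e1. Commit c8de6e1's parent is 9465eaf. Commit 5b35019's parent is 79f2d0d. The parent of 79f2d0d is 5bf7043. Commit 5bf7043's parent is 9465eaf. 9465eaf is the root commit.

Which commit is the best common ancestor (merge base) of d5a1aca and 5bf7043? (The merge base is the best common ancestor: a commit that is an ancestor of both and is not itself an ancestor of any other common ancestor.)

Ancestors of d5a1aca: {9465eaf, c8de6e1, d5a1aca}.
Ancestors of 5bf7043: {5bf7043, 9465eaf}.
Common ancestors: {9465eaf}.
The only common ancestor is 9465eaf, so it is the merge base.

9465eaf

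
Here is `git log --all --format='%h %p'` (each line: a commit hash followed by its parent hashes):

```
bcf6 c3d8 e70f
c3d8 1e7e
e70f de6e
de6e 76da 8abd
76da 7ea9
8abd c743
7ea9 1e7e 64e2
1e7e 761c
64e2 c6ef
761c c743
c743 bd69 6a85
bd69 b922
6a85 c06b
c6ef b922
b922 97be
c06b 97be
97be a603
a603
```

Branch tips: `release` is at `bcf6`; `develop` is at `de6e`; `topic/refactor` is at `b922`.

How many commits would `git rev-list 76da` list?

Walking parent pointers from 76da: reachable set = {1e7e, 64e2, 6a85, 761c, 76da, 7ea9, 97be, a603, b922, bd69, c06b, c6ef, c743}.
That is 13 commits.

13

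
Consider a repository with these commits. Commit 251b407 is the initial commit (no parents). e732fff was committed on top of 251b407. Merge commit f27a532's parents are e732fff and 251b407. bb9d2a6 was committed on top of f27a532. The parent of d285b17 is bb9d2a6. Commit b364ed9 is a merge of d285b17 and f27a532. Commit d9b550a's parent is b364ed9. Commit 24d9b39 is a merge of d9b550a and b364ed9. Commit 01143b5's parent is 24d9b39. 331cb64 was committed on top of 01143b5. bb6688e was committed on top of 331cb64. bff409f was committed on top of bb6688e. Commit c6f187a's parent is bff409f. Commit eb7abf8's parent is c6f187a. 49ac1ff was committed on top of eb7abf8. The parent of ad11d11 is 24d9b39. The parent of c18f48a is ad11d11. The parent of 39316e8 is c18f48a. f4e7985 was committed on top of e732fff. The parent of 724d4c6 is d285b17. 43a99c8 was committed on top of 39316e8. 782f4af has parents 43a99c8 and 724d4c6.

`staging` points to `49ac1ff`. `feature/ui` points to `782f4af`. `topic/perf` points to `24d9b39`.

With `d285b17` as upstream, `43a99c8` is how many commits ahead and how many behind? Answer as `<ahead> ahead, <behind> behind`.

Reachable from 43a99c8: {24d9b39, 251b407, 39316e8, 43a99c8, ad11d11, b364ed9, bb9d2a6, c18f48a, d285b17, d9b550a, e732fff, f27a532}.
Reachable from d285b17: {251b407, bb9d2a6, d285b17, e732fff, f27a532}.
Only in 43a99c8's history (ahead): {24d9b39, 39316e8, 43a99c8, ad11d11, b364ed9, c18f48a, d9b550a} — 7.
Only in d285b17's history (behind): {} — 0.

7 ahead, 0 behind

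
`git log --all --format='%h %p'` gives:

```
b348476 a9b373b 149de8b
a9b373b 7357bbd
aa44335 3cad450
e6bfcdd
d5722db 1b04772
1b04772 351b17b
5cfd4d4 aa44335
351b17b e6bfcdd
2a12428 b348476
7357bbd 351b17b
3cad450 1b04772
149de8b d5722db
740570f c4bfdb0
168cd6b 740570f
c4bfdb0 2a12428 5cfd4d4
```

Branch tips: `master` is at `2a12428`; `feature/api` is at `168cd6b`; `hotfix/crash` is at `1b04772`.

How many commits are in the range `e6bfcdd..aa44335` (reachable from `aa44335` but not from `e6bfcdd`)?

4

Reachable from aa44335: {1b04772, 351b17b, 3cad450, aa44335, e6bfcdd}.
Reachable from e6bfcdd: {e6bfcdd}.
In aa44335's history but not e6bfcdd's: {1b04772, 351b17b, 3cad450, aa44335} — 4 commits.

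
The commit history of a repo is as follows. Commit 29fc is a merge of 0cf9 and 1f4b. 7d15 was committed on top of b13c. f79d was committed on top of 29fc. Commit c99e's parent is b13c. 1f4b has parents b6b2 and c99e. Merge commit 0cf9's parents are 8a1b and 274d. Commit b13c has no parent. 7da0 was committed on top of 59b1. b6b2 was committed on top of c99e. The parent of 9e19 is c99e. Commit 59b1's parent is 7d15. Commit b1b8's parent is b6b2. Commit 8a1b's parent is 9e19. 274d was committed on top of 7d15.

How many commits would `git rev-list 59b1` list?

Walking parent pointers from 59b1: reachable set = {59b1, 7d15, b13c}.
That is 3 commits.

3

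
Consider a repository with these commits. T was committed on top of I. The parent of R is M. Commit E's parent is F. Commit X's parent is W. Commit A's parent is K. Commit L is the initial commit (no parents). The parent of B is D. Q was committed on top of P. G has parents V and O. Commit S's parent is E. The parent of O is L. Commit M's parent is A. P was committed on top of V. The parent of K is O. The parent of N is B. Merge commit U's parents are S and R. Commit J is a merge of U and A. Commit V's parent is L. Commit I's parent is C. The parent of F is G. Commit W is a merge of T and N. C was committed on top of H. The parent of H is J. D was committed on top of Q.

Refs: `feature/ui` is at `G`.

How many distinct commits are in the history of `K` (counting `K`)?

3

Walking parent pointers from K: reachable set = {K, L, O}.
That is 3 commits.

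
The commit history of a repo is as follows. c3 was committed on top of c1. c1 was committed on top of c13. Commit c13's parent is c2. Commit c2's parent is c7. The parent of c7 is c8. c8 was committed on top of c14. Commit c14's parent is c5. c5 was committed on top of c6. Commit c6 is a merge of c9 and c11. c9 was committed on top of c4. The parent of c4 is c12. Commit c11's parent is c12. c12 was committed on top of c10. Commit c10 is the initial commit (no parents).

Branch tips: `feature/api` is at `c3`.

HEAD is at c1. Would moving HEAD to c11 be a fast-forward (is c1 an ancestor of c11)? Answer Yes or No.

A fast-forward from c1 to c11 is possible iff c1 is an ancestor of c11.
Ancestors of c11: {c10, c11, c12}.
c1 is not among them, so fast-forward is not possible.

No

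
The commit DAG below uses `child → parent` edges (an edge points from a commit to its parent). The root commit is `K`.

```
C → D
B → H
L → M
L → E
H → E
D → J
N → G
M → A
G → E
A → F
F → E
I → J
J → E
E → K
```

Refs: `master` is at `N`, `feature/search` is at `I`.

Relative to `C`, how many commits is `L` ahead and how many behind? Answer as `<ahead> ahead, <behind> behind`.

Reachable from L: {A, E, F, K, L, M}.
Reachable from C: {C, D, E, J, K}.
Only in L's history (ahead): {A, F, L, M} — 4.
Only in C's history (behind): {C, D, J} — 3.

4 ahead, 3 behind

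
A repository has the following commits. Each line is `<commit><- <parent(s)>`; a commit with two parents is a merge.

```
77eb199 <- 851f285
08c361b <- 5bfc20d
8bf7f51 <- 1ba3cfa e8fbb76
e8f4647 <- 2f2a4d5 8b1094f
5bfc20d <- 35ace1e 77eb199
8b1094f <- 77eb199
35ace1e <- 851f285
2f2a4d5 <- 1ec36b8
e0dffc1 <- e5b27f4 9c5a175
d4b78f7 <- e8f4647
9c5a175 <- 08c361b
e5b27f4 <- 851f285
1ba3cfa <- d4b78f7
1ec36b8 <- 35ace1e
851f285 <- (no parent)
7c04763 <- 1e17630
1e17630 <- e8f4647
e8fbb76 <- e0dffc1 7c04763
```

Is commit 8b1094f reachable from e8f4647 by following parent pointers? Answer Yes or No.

Ancestors of e8f4647 (commits reachable by following parents): {1ec36b8, 2f2a4d5, 35ace1e, 77eb199, 851f285, 8b1094f, e8f4647}.
8b1094f is in that set, so it is an ancestor of e8f4647.

Yes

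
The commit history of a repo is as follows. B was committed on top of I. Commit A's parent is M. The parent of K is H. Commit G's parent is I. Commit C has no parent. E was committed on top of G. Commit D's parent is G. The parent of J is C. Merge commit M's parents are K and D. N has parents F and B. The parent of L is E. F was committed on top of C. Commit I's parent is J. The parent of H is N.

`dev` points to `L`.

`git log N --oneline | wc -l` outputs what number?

6

Walking parent pointers from N: reachable set = {B, C, F, I, J, N}.
That is 6 commits.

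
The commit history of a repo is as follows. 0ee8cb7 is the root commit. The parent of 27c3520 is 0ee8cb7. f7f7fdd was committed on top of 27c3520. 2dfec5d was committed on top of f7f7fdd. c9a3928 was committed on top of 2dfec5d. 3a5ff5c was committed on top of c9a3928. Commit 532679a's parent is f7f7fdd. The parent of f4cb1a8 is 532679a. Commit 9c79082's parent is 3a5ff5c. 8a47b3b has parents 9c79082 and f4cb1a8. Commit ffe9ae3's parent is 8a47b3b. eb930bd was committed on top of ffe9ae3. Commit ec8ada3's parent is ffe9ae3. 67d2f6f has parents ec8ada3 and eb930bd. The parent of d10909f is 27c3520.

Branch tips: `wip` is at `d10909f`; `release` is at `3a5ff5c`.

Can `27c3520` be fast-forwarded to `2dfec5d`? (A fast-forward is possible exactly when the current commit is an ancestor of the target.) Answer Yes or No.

A fast-forward from 27c3520 to 2dfec5d is possible iff 27c3520 is an ancestor of 2dfec5d.
Ancestors of 2dfec5d: {0ee8cb7, 27c3520, 2dfec5d, f7f7fdd}.
27c3520 is among them, so fast-forward is possible.

Yes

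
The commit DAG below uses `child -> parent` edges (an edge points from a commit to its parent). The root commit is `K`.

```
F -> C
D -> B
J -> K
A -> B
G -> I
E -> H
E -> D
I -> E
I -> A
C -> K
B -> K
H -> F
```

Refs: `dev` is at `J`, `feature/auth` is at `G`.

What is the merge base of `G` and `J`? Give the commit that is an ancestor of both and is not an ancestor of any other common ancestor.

K

Ancestors of G: {A, B, C, D, E, F, G, H, I, K}.
Ancestors of J: {J, K}.
Common ancestors: {K}.
The only common ancestor is K, so it is the merge base.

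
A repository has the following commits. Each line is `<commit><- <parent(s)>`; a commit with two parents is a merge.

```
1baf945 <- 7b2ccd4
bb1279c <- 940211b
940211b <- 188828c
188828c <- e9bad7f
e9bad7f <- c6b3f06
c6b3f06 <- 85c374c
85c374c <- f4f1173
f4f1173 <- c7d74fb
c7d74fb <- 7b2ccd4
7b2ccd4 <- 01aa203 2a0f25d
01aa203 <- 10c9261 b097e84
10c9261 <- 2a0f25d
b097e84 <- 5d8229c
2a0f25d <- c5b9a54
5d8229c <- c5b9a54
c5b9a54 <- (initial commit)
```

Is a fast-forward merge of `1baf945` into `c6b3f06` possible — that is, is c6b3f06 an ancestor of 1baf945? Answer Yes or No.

No

A fast-forward from c6b3f06 to 1baf945 is possible iff c6b3f06 is an ancestor of 1baf945.
Ancestors of 1baf945: {01aa203, 10c9261, 1baf945, 2a0f25d, 5d8229c, 7b2ccd4, b097e84, c5b9a54}.
c6b3f06 is not among them, so fast-forward is not possible.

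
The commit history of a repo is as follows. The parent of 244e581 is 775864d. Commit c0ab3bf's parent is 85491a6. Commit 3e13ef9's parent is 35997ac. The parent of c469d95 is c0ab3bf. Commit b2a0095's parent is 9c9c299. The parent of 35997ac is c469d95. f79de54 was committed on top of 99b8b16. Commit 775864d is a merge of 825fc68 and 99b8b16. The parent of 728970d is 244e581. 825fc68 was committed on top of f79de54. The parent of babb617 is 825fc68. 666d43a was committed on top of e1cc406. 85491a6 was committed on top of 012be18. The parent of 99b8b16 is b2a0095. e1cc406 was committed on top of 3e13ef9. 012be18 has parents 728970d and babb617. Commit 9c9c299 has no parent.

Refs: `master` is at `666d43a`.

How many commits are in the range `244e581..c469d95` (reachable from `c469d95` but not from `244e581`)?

6

Reachable from c469d95: {012be18, 244e581, 728970d, 775864d, 825fc68, 85491a6, 99b8b16, 9c9c299, b2a0095, babb617, c0ab3bf, c469d95, f79de54}.
Reachable from 244e581: {244e581, 775864d, 825fc68, 99b8b16, 9c9c299, b2a0095, f79de54}.
In c469d95's history but not 244e581's: {012be18, 728970d, 85491a6, babb617, c0ab3bf, c469d95} — 6 commits.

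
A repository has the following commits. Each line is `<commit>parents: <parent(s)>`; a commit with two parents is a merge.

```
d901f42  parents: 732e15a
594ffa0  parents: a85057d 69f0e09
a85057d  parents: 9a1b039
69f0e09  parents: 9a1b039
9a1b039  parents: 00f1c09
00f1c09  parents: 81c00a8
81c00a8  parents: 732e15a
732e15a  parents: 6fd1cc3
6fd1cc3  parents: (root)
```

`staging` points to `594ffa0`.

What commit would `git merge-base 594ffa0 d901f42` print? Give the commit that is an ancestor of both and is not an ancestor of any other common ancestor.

Ancestors of 594ffa0: {00f1c09, 594ffa0, 69f0e09, 6fd1cc3, 732e15a, 81c00a8, 9a1b039, a85057d}.
Ancestors of d901f42: {6fd1cc3, 732e15a, d901f42}.
Common ancestors: {6fd1cc3, 732e15a}.
Among these, 732e15a is not an ancestor of any other common ancestor — it is the merge base.

732e15a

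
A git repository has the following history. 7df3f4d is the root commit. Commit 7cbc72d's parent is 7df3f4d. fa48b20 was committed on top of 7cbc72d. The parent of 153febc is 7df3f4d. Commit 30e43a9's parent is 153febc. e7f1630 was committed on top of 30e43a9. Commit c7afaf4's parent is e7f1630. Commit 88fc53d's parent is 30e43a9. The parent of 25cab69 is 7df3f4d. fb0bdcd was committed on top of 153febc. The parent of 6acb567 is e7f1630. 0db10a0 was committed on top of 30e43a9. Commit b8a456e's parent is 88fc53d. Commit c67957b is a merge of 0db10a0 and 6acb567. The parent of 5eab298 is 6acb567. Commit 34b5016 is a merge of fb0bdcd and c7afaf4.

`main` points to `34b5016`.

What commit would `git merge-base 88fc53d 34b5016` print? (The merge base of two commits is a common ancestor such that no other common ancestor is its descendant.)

30e43a9

Ancestors of 88fc53d: {153febc, 30e43a9, 7df3f4d, 88fc53d}.
Ancestors of 34b5016: {153febc, 30e43a9, 34b5016, 7df3f4d, c7afaf4, e7f1630, fb0bdcd}.
Common ancestors: {153febc, 30e43a9, 7df3f4d}.
Among these, 30e43a9 is not an ancestor of any other common ancestor — it is the merge base.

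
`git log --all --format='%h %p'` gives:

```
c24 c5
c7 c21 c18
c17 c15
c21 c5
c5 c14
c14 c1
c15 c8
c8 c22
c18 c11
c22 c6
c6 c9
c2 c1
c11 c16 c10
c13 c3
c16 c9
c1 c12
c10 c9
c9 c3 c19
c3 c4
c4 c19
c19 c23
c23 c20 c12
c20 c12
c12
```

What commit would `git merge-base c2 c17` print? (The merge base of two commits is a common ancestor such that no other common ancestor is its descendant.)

c12

Ancestors of c2: {c1, c12, c2}.
Ancestors of c17: {c12, c15, c17, c19, c20, c22, c23, c3, c4, c6, c8, c9}.
Common ancestors: {c12}.
The only common ancestor is c12, so it is the merge base.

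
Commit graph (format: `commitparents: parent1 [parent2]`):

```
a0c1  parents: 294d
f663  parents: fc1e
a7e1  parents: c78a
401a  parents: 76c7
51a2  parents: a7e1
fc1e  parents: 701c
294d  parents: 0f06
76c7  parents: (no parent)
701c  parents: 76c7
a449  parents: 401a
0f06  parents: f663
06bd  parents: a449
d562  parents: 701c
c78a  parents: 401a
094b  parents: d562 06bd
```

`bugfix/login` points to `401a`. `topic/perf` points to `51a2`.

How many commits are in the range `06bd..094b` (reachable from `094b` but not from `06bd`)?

3

Reachable from 094b: {06bd, 094b, 401a, 701c, 76c7, a449, d562}.
Reachable from 06bd: {06bd, 401a, 76c7, a449}.
In 094b's history but not 06bd's: {094b, 701c, d562} — 3 commits.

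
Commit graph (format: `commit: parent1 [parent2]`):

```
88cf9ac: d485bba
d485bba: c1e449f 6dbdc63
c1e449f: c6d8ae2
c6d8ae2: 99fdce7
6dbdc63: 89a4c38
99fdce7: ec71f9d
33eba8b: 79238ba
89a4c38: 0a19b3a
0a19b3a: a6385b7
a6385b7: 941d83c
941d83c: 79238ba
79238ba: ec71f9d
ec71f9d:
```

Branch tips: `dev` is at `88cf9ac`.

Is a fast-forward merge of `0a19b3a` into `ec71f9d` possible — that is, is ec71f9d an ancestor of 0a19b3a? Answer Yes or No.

Yes

A fast-forward from ec71f9d to 0a19b3a is possible iff ec71f9d is an ancestor of 0a19b3a.
Ancestors of 0a19b3a: {0a19b3a, 79238ba, 941d83c, a6385b7, ec71f9d}.
ec71f9d is among them, so fast-forward is possible.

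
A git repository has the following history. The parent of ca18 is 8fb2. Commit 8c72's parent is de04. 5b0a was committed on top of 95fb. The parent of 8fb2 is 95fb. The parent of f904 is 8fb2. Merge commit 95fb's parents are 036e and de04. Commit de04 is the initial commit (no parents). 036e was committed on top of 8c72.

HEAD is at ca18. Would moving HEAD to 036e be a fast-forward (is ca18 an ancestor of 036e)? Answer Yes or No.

A fast-forward from ca18 to 036e is possible iff ca18 is an ancestor of 036e.
Ancestors of 036e: {036e, 8c72, de04}.
ca18 is not among them, so fast-forward is not possible.

No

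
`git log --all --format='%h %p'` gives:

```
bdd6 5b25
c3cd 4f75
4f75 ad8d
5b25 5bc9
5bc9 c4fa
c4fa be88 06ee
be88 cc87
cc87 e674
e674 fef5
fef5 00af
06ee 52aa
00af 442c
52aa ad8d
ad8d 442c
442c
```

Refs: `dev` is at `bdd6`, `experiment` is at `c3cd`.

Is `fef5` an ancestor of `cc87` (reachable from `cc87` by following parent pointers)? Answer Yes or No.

Ancestors of cc87 (commits reachable by following parents): {00af, 442c, cc87, e674, fef5}.
fef5 is in that set, so it is an ancestor of cc87.

Yes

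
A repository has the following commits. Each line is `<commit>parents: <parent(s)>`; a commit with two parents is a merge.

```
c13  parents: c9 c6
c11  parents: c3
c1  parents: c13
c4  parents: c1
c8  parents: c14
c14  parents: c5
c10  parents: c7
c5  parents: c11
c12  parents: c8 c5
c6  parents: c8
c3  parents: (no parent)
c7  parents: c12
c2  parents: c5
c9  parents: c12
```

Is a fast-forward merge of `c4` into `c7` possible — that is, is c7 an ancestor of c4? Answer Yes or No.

No

A fast-forward from c7 to c4 is possible iff c7 is an ancestor of c4.
Ancestors of c4: {c1, c11, c12, c13, c14, c3, c4, c5, c6, c8, c9}.
c7 is not among them, so fast-forward is not possible.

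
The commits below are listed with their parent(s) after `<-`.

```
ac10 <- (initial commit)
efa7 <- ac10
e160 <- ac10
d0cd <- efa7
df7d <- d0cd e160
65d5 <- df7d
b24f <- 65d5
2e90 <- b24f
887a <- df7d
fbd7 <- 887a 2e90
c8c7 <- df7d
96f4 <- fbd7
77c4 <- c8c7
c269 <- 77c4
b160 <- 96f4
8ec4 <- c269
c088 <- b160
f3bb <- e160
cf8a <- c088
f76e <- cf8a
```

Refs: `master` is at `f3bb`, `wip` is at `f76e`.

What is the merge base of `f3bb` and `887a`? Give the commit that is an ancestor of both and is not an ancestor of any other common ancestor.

Ancestors of f3bb: {ac10, e160, f3bb}.
Ancestors of 887a: {887a, ac10, d0cd, df7d, e160, efa7}.
Common ancestors: {ac10, e160}.
Among these, e160 is not an ancestor of any other common ancestor — it is the merge base.

e160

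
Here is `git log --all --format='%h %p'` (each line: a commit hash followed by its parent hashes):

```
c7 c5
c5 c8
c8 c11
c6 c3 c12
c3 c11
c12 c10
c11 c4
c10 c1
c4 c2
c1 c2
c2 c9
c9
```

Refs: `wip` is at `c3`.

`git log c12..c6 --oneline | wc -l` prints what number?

4

Reachable from c6: {c1, c10, c11, c12, c2, c3, c4, c6, c9}.
Reachable from c12: {c1, c10, c12, c2, c9}.
In c6's history but not c12's: {c11, c3, c4, c6} — 4 commits.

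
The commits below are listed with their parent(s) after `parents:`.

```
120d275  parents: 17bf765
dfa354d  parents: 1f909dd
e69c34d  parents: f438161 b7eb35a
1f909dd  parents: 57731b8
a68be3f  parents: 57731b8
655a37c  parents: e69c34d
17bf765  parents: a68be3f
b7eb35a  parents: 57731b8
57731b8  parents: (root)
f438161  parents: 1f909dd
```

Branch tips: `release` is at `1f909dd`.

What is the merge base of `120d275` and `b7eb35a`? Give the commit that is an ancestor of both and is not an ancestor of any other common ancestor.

Ancestors of 120d275: {120d275, 17bf765, 57731b8, a68be3f}.
Ancestors of b7eb35a: {57731b8, b7eb35a}.
Common ancestors: {57731b8}.
The only common ancestor is 57731b8, so it is the merge base.

57731b8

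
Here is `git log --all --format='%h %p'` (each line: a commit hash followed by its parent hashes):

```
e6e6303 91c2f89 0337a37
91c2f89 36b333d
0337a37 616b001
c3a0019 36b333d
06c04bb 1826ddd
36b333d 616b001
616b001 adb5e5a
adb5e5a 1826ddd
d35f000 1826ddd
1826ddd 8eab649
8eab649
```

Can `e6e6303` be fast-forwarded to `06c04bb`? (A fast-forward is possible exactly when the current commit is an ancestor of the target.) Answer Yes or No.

A fast-forward from e6e6303 to 06c04bb is possible iff e6e6303 is an ancestor of 06c04bb.
Ancestors of 06c04bb: {06c04bb, 1826ddd, 8eab649}.
e6e6303 is not among them, so fast-forward is not possible.

No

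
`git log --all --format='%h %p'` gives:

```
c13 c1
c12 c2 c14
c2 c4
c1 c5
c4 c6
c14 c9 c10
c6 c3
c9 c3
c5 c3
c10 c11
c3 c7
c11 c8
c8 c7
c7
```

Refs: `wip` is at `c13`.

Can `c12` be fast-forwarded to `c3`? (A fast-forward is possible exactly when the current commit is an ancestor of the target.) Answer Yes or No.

A fast-forward from c12 to c3 is possible iff c12 is an ancestor of c3.
Ancestors of c3: {c3, c7}.
c12 is not among them, so fast-forward is not possible.

No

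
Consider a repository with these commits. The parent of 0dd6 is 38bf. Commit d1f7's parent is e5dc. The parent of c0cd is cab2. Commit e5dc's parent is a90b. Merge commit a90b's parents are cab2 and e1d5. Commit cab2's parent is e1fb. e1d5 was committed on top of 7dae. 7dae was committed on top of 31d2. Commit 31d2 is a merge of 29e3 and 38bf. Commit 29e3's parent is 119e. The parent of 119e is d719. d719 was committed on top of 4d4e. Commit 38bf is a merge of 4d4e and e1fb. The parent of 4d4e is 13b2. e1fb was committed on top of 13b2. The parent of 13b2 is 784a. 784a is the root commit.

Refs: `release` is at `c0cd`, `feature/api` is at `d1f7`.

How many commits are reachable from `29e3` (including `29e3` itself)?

6

Walking parent pointers from 29e3: reachable set = {119e, 13b2, 29e3, 4d4e, 784a, d719}.
That is 6 commits.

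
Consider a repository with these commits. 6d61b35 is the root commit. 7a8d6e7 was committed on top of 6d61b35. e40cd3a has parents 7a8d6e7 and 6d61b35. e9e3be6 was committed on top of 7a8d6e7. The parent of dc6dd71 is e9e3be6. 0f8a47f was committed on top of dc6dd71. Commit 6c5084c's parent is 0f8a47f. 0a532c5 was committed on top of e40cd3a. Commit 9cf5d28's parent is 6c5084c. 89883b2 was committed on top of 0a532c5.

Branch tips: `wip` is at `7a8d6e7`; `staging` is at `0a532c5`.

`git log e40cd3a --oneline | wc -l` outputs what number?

3

Walking parent pointers from e40cd3a: reachable set = {6d61b35, 7a8d6e7, e40cd3a}.
That is 3 commits.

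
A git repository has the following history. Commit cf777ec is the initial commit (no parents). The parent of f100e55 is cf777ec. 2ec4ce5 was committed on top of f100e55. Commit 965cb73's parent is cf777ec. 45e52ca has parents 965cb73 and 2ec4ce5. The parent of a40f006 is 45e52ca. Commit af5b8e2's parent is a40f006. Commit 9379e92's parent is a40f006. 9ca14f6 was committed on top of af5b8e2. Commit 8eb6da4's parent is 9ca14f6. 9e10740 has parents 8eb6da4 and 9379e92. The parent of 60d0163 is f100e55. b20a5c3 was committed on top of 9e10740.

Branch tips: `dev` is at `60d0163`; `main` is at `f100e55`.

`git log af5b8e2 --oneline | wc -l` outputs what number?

7

Walking parent pointers from af5b8e2: reachable set = {2ec4ce5, 45e52ca, 965cb73, a40f006, af5b8e2, cf777ec, f100e55}.
That is 7 commits.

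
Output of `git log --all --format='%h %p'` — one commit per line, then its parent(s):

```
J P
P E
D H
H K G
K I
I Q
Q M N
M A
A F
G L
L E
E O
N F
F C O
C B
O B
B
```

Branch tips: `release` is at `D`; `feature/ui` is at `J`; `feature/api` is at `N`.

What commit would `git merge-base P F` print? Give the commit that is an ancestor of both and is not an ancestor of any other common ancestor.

Ancestors of P: {B, E, O, P}.
Ancestors of F: {B, C, F, O}.
Common ancestors: {B, O}.
Among these, O is not an ancestor of any other common ancestor — it is the merge base.

O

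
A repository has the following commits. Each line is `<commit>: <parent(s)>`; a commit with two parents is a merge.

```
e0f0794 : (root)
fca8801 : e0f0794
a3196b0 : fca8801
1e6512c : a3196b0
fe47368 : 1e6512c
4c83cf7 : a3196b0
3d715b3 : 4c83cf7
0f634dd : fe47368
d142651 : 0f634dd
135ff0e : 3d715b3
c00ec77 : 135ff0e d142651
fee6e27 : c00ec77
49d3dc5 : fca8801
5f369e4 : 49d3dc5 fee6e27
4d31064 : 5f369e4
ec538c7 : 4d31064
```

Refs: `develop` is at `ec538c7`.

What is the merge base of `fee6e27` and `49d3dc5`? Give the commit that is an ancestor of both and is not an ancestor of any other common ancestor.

Ancestors of fee6e27: {0f634dd, 135ff0e, 1e6512c, 3d715b3, 4c83cf7, a3196b0, c00ec77, d142651, e0f0794, fca8801, fe47368, fee6e27}.
Ancestors of 49d3dc5: {49d3dc5, e0f0794, fca8801}.
Common ancestors: {e0f0794, fca8801}.
Among these, fca8801 is not an ancestor of any other common ancestor — it is the merge base.

fca8801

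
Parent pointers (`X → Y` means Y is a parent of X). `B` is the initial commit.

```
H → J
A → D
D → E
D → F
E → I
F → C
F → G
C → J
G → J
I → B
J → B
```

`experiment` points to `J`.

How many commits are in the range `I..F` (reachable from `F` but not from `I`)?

Reachable from F: {B, C, F, G, J}.
Reachable from I: {B, I}.
In F's history but not I's: {C, F, G, J} — 4 commits.

4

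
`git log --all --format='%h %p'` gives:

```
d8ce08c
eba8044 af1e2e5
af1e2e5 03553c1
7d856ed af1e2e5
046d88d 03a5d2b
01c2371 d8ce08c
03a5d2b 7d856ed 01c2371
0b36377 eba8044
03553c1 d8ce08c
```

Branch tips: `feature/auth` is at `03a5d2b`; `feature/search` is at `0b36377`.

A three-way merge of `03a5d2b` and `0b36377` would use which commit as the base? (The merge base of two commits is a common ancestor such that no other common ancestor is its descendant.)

af1e2e5

Ancestors of 03a5d2b: {01c2371, 03553c1, 03a5d2b, 7d856ed, af1e2e5, d8ce08c}.
Ancestors of 0b36377: {03553c1, 0b36377, af1e2e5, d8ce08c, eba8044}.
Common ancestors: {03553c1, af1e2e5, d8ce08c}.
Among these, af1e2e5 is not an ancestor of any other common ancestor — it is the merge base.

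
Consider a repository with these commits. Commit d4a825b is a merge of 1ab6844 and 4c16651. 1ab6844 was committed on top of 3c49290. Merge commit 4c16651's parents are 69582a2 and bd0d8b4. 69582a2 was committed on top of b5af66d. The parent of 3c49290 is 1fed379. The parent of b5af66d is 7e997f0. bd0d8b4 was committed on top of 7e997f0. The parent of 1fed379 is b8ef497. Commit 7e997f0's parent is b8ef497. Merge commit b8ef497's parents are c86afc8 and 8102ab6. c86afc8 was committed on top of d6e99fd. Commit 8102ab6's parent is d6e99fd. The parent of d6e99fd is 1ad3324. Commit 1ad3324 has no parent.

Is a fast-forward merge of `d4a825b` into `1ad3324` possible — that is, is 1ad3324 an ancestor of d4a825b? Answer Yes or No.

A fast-forward from 1ad3324 to d4a825b is possible iff 1ad3324 is an ancestor of d4a825b.
Ancestors of d4a825b: {1ab6844, 1ad3324, 1fed379, 3c49290, 4c16651, 69582a2, 7e997f0, 8102ab6, b5af66d, b8ef497, bd0d8b4, c86afc8, d4a825b, d6e99fd}.
1ad3324 is among them, so fast-forward is possible.

Yes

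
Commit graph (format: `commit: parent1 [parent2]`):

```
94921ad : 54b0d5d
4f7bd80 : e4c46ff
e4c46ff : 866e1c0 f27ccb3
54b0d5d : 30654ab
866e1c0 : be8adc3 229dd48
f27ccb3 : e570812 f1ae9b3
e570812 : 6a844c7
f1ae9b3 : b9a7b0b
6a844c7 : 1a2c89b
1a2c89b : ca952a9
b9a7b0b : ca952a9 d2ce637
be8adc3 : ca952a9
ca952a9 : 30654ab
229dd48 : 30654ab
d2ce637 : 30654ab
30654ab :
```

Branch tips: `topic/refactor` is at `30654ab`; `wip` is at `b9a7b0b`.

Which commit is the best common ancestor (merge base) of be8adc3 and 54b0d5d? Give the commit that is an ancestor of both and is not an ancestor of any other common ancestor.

30654ab

Ancestors of be8adc3: {30654ab, be8adc3, ca952a9}.
Ancestors of 54b0d5d: {30654ab, 54b0d5d}.
Common ancestors: {30654ab}.
The only common ancestor is 30654ab, so it is the merge base.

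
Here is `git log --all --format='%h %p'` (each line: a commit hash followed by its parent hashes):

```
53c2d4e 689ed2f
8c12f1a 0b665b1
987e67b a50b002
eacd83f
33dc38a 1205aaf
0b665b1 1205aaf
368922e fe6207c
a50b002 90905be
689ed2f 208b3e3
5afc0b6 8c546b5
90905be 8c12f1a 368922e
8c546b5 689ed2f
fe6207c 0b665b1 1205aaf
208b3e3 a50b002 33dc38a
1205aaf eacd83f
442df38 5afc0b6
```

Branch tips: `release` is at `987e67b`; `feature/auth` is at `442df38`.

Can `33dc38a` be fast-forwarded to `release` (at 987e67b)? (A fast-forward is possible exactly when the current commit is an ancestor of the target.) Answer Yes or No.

No

A fast-forward from 33dc38a to 987e67b is possible iff 33dc38a is an ancestor of 987e67b.
Ancestors of 987e67b: {0b665b1, 1205aaf, 368922e, 8c12f1a, 90905be, 987e67b, a50b002, eacd83f, fe6207c}.
33dc38a is not among them, so fast-forward is not possible.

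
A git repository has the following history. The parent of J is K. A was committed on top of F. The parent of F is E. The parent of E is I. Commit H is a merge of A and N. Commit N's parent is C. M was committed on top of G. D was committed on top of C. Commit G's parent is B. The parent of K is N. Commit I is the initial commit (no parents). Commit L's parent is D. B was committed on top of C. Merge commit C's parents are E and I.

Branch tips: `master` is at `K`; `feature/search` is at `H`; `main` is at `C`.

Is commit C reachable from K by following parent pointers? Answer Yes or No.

Yes

Ancestors of K (commits reachable by following parents): {C, E, I, K, N}.
C is in that set, so it is an ancestor of K.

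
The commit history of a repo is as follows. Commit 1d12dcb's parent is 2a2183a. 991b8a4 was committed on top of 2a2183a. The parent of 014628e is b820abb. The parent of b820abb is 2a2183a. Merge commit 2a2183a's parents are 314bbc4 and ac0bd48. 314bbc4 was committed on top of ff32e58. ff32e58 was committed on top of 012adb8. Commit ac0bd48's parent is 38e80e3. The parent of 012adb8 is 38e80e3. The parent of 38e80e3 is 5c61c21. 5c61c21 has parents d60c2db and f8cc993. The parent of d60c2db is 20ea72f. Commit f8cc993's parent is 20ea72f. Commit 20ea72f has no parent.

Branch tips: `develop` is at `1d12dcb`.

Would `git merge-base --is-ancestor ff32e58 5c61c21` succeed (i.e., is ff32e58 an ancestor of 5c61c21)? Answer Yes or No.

No

Ancestors of 5c61c21: {20ea72f, 5c61c21, d60c2db, f8cc993}.
ff32e58 is not in that set, so it is not an ancestor of 5c61c21.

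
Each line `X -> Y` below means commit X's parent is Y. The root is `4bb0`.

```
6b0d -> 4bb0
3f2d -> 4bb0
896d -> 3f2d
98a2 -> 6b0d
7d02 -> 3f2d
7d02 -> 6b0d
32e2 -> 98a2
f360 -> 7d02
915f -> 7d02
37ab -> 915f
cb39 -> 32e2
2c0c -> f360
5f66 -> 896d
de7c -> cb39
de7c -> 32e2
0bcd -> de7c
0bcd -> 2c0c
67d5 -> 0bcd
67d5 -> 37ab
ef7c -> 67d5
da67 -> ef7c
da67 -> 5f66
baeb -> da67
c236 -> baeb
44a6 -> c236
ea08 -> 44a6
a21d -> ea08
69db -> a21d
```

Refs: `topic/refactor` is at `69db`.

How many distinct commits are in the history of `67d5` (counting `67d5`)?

Walking parent pointers from 67d5: reachable set = {0bcd, 2c0c, 32e2, 37ab, 3f2d, 4bb0, 67d5, 6b0d, 7d02, 915f, 98a2, cb39, de7c, f360}.
That is 14 commits.

14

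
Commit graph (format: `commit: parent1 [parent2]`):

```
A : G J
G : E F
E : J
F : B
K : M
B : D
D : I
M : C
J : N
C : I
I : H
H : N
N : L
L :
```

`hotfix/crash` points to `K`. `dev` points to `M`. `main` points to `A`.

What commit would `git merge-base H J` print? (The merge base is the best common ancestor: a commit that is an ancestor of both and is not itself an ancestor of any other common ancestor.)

N

Ancestors of H: {H, L, N}.
Ancestors of J: {J, L, N}.
Common ancestors: {L, N}.
Among these, N is not an ancestor of any other common ancestor — it is the merge base.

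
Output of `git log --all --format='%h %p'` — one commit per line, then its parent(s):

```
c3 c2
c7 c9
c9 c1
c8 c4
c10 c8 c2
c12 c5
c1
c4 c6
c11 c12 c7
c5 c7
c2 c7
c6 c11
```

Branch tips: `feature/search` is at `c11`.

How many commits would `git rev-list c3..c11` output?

Reachable from c11: {c1, c11, c12, c5, c7, c9}.
Reachable from c3: {c1, c2, c3, c7, c9}.
In c11's history but not c3's: {c11, c12, c5} — 3 commits.

3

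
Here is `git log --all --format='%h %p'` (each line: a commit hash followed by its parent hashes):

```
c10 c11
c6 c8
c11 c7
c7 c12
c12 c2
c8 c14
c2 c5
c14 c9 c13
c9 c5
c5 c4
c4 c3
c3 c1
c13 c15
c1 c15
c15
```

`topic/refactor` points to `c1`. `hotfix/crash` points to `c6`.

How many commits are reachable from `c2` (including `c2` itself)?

Walking parent pointers from c2: reachable set = {c1, c15, c2, c3, c4, c5}.
That is 6 commits.

6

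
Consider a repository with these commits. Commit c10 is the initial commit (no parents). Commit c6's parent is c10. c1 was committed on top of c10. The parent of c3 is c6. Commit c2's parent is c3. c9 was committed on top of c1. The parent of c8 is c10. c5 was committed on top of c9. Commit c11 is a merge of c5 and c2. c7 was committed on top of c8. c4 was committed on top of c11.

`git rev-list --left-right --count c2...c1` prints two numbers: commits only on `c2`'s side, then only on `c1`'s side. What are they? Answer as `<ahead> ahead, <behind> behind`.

Reachable from c2: {c10, c2, c3, c6}.
Reachable from c1: {c1, c10}.
Only in c2's history (ahead): {c2, c3, c6} — 3.
Only in c1's history (behind): {c1} — 1.

3 ahead, 1 behind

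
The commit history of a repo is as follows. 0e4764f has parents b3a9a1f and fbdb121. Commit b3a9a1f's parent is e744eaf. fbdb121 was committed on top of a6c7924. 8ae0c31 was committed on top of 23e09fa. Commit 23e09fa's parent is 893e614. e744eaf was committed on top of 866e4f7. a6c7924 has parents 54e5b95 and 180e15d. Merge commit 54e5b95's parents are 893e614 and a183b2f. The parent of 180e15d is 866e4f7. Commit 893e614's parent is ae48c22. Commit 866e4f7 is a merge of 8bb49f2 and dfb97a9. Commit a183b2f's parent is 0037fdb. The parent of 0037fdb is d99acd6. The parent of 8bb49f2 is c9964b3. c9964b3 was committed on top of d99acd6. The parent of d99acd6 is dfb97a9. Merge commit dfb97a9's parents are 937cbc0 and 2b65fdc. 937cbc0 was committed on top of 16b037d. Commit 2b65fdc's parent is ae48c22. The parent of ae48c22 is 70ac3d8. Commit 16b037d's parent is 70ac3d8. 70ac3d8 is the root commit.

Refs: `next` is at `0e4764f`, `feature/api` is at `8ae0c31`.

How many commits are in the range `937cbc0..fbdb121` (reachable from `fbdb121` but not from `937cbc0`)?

Reachable from fbdb121: {0037fdb, 16b037d, 180e15d, 2b65fdc, 54e5b95, 70ac3d8, 866e4f7, 893e614, 8bb49f2, 937cbc0, a183b2f, a6c7924, ae48c22, c9964b3, d99acd6, dfb97a9, fbdb121}.
Reachable from 937cbc0: {16b037d, 70ac3d8, 937cbc0}.
In fbdb121's history but not 937cbc0's: {0037fdb, 180e15d, 2b65fdc, 54e5b95, 866e4f7, 893e614, 8bb49f2, a183b2f, a6c7924, ae48c22, c9964b3, d99acd6, dfb97a9, fbdb121} — 14 commits.

14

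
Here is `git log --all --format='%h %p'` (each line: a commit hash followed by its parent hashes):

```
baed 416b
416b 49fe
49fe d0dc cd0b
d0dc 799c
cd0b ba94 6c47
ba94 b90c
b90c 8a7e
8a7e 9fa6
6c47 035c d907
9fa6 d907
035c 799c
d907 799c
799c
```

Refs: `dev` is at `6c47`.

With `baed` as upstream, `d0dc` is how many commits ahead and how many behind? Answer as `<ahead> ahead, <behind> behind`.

Reachable from d0dc: {799c, d0dc}.
Reachable from baed: {035c, 416b, 49fe, 6c47, 799c, 8a7e, 9fa6, b90c, ba94, baed, cd0b, d0dc, d907}.
Only in d0dc's history (ahead): {} — 0.
Only in baed's history (behind): {035c, 416b, 49fe, 6c47, 8a7e, 9fa6, b90c, ba94, baed, cd0b, d907} — 11.

0 ahead, 11 behind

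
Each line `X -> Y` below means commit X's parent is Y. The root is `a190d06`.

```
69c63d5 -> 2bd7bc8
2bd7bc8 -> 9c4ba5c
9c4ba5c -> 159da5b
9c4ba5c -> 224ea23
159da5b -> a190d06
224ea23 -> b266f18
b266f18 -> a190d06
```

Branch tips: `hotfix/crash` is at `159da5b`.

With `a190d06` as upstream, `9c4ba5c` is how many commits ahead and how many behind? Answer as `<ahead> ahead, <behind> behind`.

4 ahead, 0 behind

Reachable from 9c4ba5c: {159da5b, 224ea23, 9c4ba5c, a190d06, b266f18}.
Reachable from a190d06: {a190d06}.
Only in 9c4ba5c's history (ahead): {159da5b, 224ea23, 9c4ba5c, b266f18} — 4.
Only in a190d06's history (behind): {} — 0.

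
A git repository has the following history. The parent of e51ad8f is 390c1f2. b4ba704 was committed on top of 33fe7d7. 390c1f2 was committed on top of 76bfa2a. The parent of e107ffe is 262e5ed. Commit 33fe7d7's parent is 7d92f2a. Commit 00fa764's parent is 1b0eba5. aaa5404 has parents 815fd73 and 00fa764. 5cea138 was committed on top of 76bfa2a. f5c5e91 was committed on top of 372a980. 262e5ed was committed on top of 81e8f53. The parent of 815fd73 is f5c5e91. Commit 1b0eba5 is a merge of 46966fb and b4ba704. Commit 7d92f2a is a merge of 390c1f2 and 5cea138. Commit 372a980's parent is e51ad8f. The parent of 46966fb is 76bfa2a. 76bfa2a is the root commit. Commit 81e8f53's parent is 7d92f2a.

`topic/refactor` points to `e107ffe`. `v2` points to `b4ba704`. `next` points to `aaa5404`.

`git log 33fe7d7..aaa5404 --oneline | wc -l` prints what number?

9

Reachable from aaa5404: {00fa764, 1b0eba5, 33fe7d7, 372a980, 390c1f2, 46966fb, 5cea138, 76bfa2a, 7d92f2a, 815fd73, aaa5404, b4ba704, e51ad8f, f5c5e91}.
Reachable from 33fe7d7: {33fe7d7, 390c1f2, 5cea138, 76bfa2a, 7d92f2a}.
In aaa5404's history but not 33fe7d7's: {00fa764, 1b0eba5, 372a980, 46966fb, 815fd73, aaa5404, b4ba704, e51ad8f, f5c5e91} — 9 commits.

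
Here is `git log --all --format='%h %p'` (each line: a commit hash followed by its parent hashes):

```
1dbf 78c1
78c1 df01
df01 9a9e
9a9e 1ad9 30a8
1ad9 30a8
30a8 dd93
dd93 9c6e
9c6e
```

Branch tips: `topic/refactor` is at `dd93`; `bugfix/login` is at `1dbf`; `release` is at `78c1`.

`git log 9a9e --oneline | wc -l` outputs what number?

Walking parent pointers from 9a9e: reachable set = {1ad9, 30a8, 9a9e, 9c6e, dd93}.
That is 5 commits.

5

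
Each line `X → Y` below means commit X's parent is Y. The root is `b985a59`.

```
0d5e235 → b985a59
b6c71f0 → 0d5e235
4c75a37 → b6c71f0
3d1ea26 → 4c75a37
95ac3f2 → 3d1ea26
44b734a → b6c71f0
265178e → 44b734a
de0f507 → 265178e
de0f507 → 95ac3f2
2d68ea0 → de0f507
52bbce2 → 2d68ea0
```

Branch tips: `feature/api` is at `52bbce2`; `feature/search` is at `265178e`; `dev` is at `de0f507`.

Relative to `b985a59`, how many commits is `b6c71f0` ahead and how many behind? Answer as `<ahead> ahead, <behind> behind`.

2 ahead, 0 behind

Reachable from b6c71f0: {0d5e235, b6c71f0, b985a59}.
Reachable from b985a59: {b985a59}.
Only in b6c71f0's history (ahead): {0d5e235, b6c71f0} — 2.
Only in b985a59's history (behind): {} — 0.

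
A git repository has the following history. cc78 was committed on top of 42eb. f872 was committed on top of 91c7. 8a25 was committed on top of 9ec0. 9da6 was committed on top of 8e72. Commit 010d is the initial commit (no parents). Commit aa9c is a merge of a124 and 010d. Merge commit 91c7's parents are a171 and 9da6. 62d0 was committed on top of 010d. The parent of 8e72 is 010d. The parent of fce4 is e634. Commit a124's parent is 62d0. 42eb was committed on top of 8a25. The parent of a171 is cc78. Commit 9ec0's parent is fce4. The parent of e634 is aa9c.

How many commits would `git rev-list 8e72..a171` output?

Reachable from a171: {010d, 42eb, 62d0, 8a25, 9ec0, a124, a171, aa9c, cc78, e634, fce4}.
Reachable from 8e72: {010d, 8e72}.
In a171's history but not 8e72's: {42eb, 62d0, 8a25, 9ec0, a124, a171, aa9c, cc78, e634, fce4} — 10 commits.

10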